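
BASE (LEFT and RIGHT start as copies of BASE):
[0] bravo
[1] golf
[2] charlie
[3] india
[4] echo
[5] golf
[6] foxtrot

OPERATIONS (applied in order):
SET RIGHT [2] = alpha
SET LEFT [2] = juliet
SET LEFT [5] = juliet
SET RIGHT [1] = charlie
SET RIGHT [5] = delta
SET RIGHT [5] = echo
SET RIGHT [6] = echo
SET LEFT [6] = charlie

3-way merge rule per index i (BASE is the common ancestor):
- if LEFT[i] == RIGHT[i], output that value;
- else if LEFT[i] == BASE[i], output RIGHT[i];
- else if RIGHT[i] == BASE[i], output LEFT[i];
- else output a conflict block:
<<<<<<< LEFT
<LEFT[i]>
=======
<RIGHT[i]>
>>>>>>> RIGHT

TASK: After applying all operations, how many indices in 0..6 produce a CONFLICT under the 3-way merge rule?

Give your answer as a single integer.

Final LEFT:  [bravo, golf, juliet, india, echo, juliet, charlie]
Final RIGHT: [bravo, charlie, alpha, india, echo, echo, echo]
i=0: L=bravo R=bravo -> agree -> bravo
i=1: L=golf=BASE, R=charlie -> take RIGHT -> charlie
i=2: BASE=charlie L=juliet R=alpha all differ -> CONFLICT
i=3: L=india R=india -> agree -> india
i=4: L=echo R=echo -> agree -> echo
i=5: BASE=golf L=juliet R=echo all differ -> CONFLICT
i=6: BASE=foxtrot L=charlie R=echo all differ -> CONFLICT
Conflict count: 3

Answer: 3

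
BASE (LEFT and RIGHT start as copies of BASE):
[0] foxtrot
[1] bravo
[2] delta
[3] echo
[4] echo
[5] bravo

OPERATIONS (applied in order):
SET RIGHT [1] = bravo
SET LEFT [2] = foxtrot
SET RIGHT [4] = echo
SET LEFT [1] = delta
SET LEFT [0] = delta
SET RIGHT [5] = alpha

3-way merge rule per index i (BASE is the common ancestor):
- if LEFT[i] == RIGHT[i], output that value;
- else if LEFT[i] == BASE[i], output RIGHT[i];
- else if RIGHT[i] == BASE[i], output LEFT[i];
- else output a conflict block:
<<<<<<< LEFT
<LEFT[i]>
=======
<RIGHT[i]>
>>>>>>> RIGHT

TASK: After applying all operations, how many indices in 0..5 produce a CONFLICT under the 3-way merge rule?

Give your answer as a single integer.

Final LEFT:  [delta, delta, foxtrot, echo, echo, bravo]
Final RIGHT: [foxtrot, bravo, delta, echo, echo, alpha]
i=0: L=delta, R=foxtrot=BASE -> take LEFT -> delta
i=1: L=delta, R=bravo=BASE -> take LEFT -> delta
i=2: L=foxtrot, R=delta=BASE -> take LEFT -> foxtrot
i=3: L=echo R=echo -> agree -> echo
i=4: L=echo R=echo -> agree -> echo
i=5: L=bravo=BASE, R=alpha -> take RIGHT -> alpha
Conflict count: 0

Answer: 0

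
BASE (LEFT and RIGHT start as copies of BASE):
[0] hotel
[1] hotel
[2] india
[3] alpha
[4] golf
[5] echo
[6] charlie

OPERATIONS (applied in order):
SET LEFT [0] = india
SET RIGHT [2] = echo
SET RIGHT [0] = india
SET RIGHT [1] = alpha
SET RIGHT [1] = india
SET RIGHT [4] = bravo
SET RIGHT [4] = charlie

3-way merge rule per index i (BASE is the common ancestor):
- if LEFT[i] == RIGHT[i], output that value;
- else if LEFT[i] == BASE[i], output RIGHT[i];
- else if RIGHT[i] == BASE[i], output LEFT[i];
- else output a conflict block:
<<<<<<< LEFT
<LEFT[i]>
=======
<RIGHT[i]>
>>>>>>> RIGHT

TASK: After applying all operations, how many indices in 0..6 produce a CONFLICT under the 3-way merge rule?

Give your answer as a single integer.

Final LEFT:  [india, hotel, india, alpha, golf, echo, charlie]
Final RIGHT: [india, india, echo, alpha, charlie, echo, charlie]
i=0: L=india R=india -> agree -> india
i=1: L=hotel=BASE, R=india -> take RIGHT -> india
i=2: L=india=BASE, R=echo -> take RIGHT -> echo
i=3: L=alpha R=alpha -> agree -> alpha
i=4: L=golf=BASE, R=charlie -> take RIGHT -> charlie
i=5: L=echo R=echo -> agree -> echo
i=6: L=charlie R=charlie -> agree -> charlie
Conflict count: 0

Answer: 0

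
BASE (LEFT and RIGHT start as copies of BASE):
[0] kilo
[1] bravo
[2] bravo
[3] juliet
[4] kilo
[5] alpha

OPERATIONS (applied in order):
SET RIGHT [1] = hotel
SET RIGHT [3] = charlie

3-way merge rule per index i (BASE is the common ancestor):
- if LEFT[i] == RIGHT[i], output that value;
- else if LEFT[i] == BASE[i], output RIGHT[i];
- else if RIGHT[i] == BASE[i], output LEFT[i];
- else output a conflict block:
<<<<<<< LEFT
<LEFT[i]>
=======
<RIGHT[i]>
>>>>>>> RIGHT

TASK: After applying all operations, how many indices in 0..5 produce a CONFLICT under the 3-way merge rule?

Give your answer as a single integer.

Answer: 0

Derivation:
Final LEFT:  [kilo, bravo, bravo, juliet, kilo, alpha]
Final RIGHT: [kilo, hotel, bravo, charlie, kilo, alpha]
i=0: L=kilo R=kilo -> agree -> kilo
i=1: L=bravo=BASE, R=hotel -> take RIGHT -> hotel
i=2: L=bravo R=bravo -> agree -> bravo
i=3: L=juliet=BASE, R=charlie -> take RIGHT -> charlie
i=4: L=kilo R=kilo -> agree -> kilo
i=5: L=alpha R=alpha -> agree -> alpha
Conflict count: 0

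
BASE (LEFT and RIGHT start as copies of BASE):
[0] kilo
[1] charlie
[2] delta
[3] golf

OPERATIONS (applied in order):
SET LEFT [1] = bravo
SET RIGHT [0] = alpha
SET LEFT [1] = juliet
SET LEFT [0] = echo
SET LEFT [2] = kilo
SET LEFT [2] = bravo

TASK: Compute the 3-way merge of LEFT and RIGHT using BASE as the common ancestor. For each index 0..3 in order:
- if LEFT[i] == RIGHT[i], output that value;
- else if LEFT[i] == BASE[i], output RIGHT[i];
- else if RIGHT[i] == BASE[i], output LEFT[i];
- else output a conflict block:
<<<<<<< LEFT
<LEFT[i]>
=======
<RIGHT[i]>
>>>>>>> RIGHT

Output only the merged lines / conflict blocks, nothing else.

Answer: <<<<<<< LEFT
echo
=======
alpha
>>>>>>> RIGHT
juliet
bravo
golf

Derivation:
Final LEFT:  [echo, juliet, bravo, golf]
Final RIGHT: [alpha, charlie, delta, golf]
i=0: BASE=kilo L=echo R=alpha all differ -> CONFLICT
i=1: L=juliet, R=charlie=BASE -> take LEFT -> juliet
i=2: L=bravo, R=delta=BASE -> take LEFT -> bravo
i=3: L=golf R=golf -> agree -> golf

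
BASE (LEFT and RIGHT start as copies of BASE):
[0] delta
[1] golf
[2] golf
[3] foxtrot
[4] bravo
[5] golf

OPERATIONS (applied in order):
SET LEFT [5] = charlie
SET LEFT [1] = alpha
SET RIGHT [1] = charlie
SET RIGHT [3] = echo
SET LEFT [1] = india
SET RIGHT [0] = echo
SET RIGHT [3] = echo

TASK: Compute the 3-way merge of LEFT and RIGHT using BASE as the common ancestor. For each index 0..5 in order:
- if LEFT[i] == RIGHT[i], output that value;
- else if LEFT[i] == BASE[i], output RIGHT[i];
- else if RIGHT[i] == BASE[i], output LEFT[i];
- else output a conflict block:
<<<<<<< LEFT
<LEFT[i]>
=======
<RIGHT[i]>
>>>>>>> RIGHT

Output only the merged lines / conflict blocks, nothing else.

Answer: echo
<<<<<<< LEFT
india
=======
charlie
>>>>>>> RIGHT
golf
echo
bravo
charlie

Derivation:
Final LEFT:  [delta, india, golf, foxtrot, bravo, charlie]
Final RIGHT: [echo, charlie, golf, echo, bravo, golf]
i=0: L=delta=BASE, R=echo -> take RIGHT -> echo
i=1: BASE=golf L=india R=charlie all differ -> CONFLICT
i=2: L=golf R=golf -> agree -> golf
i=3: L=foxtrot=BASE, R=echo -> take RIGHT -> echo
i=4: L=bravo R=bravo -> agree -> bravo
i=5: L=charlie, R=golf=BASE -> take LEFT -> charlie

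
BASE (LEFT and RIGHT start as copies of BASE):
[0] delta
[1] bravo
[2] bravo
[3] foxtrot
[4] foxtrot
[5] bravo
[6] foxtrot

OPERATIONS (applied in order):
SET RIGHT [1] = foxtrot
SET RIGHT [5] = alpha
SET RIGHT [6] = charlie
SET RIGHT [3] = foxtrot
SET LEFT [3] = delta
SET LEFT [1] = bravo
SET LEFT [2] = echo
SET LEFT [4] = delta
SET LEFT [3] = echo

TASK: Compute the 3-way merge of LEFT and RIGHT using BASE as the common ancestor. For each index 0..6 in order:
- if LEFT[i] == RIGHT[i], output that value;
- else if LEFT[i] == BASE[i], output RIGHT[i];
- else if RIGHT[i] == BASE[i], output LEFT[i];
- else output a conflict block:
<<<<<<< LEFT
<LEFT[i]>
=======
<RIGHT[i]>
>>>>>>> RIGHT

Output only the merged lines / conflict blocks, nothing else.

Answer: delta
foxtrot
echo
echo
delta
alpha
charlie

Derivation:
Final LEFT:  [delta, bravo, echo, echo, delta, bravo, foxtrot]
Final RIGHT: [delta, foxtrot, bravo, foxtrot, foxtrot, alpha, charlie]
i=0: L=delta R=delta -> agree -> delta
i=1: L=bravo=BASE, R=foxtrot -> take RIGHT -> foxtrot
i=2: L=echo, R=bravo=BASE -> take LEFT -> echo
i=3: L=echo, R=foxtrot=BASE -> take LEFT -> echo
i=4: L=delta, R=foxtrot=BASE -> take LEFT -> delta
i=5: L=bravo=BASE, R=alpha -> take RIGHT -> alpha
i=6: L=foxtrot=BASE, R=charlie -> take RIGHT -> charlie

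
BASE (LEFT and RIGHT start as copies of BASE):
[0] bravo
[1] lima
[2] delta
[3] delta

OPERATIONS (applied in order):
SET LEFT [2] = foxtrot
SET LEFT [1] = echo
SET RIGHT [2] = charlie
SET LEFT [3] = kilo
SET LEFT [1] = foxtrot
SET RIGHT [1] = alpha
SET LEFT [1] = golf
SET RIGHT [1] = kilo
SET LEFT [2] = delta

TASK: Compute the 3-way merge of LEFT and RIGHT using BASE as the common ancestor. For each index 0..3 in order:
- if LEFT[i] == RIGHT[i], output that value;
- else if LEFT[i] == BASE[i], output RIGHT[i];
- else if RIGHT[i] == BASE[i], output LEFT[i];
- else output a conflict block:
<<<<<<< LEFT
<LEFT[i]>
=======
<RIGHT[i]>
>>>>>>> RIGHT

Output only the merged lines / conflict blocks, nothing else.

Final LEFT:  [bravo, golf, delta, kilo]
Final RIGHT: [bravo, kilo, charlie, delta]
i=0: L=bravo R=bravo -> agree -> bravo
i=1: BASE=lima L=golf R=kilo all differ -> CONFLICT
i=2: L=delta=BASE, R=charlie -> take RIGHT -> charlie
i=3: L=kilo, R=delta=BASE -> take LEFT -> kilo

Answer: bravo
<<<<<<< LEFT
golf
=======
kilo
>>>>>>> RIGHT
charlie
kilo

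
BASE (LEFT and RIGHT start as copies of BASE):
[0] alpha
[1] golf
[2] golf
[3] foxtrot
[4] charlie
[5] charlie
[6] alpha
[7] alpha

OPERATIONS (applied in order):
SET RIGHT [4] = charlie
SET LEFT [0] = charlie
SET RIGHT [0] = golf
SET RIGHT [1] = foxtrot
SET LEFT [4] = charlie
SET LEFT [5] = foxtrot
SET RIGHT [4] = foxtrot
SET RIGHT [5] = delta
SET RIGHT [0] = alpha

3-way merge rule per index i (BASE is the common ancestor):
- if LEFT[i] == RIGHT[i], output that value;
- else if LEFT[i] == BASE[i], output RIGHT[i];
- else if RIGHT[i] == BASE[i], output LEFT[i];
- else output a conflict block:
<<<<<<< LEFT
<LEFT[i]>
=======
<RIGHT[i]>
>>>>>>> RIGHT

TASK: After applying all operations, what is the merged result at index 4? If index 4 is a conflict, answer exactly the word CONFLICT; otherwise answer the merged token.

Answer: foxtrot

Derivation:
Final LEFT:  [charlie, golf, golf, foxtrot, charlie, foxtrot, alpha, alpha]
Final RIGHT: [alpha, foxtrot, golf, foxtrot, foxtrot, delta, alpha, alpha]
i=0: L=charlie, R=alpha=BASE -> take LEFT -> charlie
i=1: L=golf=BASE, R=foxtrot -> take RIGHT -> foxtrot
i=2: L=golf R=golf -> agree -> golf
i=3: L=foxtrot R=foxtrot -> agree -> foxtrot
i=4: L=charlie=BASE, R=foxtrot -> take RIGHT -> foxtrot
i=5: BASE=charlie L=foxtrot R=delta all differ -> CONFLICT
i=6: L=alpha R=alpha -> agree -> alpha
i=7: L=alpha R=alpha -> agree -> alpha
Index 4 -> foxtrot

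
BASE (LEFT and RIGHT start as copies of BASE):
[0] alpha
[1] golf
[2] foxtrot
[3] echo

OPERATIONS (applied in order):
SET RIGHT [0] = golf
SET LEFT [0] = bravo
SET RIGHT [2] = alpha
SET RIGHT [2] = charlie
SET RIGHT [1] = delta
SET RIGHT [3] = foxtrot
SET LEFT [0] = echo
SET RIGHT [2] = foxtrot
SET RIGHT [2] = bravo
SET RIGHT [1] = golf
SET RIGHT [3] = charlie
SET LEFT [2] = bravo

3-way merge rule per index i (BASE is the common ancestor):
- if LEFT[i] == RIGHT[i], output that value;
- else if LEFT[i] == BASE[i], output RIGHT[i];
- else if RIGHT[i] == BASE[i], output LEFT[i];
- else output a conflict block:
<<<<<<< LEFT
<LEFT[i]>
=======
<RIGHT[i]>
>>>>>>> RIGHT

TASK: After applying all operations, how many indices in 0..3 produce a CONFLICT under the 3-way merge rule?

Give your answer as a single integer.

Answer: 1

Derivation:
Final LEFT:  [echo, golf, bravo, echo]
Final RIGHT: [golf, golf, bravo, charlie]
i=0: BASE=alpha L=echo R=golf all differ -> CONFLICT
i=1: L=golf R=golf -> agree -> golf
i=2: L=bravo R=bravo -> agree -> bravo
i=3: L=echo=BASE, R=charlie -> take RIGHT -> charlie
Conflict count: 1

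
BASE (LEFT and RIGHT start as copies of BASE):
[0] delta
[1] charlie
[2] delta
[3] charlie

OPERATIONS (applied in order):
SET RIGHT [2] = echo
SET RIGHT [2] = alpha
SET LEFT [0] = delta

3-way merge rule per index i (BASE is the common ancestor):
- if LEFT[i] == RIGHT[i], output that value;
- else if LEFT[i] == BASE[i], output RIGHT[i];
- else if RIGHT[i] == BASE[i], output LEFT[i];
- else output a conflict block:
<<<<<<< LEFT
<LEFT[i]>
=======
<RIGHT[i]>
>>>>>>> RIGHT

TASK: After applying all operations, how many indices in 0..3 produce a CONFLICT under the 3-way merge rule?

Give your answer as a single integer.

Answer: 0

Derivation:
Final LEFT:  [delta, charlie, delta, charlie]
Final RIGHT: [delta, charlie, alpha, charlie]
i=0: L=delta R=delta -> agree -> delta
i=1: L=charlie R=charlie -> agree -> charlie
i=2: L=delta=BASE, R=alpha -> take RIGHT -> alpha
i=3: L=charlie R=charlie -> agree -> charlie
Conflict count: 0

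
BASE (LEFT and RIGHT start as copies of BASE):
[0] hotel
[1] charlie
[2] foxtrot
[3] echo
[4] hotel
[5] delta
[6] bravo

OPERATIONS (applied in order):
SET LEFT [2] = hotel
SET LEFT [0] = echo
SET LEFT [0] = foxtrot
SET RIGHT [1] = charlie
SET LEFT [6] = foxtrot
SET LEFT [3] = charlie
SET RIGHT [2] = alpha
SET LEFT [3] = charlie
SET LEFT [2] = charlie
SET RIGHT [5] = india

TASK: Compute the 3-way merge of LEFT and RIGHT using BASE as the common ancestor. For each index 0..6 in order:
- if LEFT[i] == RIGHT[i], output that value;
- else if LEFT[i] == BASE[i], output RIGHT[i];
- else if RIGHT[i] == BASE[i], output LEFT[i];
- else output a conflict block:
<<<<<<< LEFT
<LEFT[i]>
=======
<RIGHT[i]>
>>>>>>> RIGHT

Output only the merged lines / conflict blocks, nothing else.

Answer: foxtrot
charlie
<<<<<<< LEFT
charlie
=======
alpha
>>>>>>> RIGHT
charlie
hotel
india
foxtrot

Derivation:
Final LEFT:  [foxtrot, charlie, charlie, charlie, hotel, delta, foxtrot]
Final RIGHT: [hotel, charlie, alpha, echo, hotel, india, bravo]
i=0: L=foxtrot, R=hotel=BASE -> take LEFT -> foxtrot
i=1: L=charlie R=charlie -> agree -> charlie
i=2: BASE=foxtrot L=charlie R=alpha all differ -> CONFLICT
i=3: L=charlie, R=echo=BASE -> take LEFT -> charlie
i=4: L=hotel R=hotel -> agree -> hotel
i=5: L=delta=BASE, R=india -> take RIGHT -> india
i=6: L=foxtrot, R=bravo=BASE -> take LEFT -> foxtrot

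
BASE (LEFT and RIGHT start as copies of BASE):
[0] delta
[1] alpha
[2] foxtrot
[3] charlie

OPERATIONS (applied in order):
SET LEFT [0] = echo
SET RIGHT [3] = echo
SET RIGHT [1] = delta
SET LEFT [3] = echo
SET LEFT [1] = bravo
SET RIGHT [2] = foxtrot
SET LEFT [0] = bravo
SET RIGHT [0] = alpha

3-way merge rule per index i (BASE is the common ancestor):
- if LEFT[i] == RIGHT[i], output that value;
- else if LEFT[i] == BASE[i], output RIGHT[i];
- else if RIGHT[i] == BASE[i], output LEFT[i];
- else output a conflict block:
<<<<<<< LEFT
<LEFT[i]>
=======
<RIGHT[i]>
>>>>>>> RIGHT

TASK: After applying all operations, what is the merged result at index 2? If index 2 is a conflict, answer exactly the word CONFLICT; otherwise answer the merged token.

Final LEFT:  [bravo, bravo, foxtrot, echo]
Final RIGHT: [alpha, delta, foxtrot, echo]
i=0: BASE=delta L=bravo R=alpha all differ -> CONFLICT
i=1: BASE=alpha L=bravo R=delta all differ -> CONFLICT
i=2: L=foxtrot R=foxtrot -> agree -> foxtrot
i=3: L=echo R=echo -> agree -> echo
Index 2 -> foxtrot

Answer: foxtrot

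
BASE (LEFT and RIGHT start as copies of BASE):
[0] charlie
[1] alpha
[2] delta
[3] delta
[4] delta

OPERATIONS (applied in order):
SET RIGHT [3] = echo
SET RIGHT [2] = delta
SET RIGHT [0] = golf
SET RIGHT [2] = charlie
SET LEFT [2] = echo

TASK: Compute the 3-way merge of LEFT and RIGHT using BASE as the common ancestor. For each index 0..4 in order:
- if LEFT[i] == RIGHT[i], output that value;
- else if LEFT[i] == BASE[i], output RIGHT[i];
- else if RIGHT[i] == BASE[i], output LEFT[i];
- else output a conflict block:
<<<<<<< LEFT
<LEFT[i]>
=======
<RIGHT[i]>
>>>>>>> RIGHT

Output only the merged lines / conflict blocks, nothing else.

Answer: golf
alpha
<<<<<<< LEFT
echo
=======
charlie
>>>>>>> RIGHT
echo
delta

Derivation:
Final LEFT:  [charlie, alpha, echo, delta, delta]
Final RIGHT: [golf, alpha, charlie, echo, delta]
i=0: L=charlie=BASE, R=golf -> take RIGHT -> golf
i=1: L=alpha R=alpha -> agree -> alpha
i=2: BASE=delta L=echo R=charlie all differ -> CONFLICT
i=3: L=delta=BASE, R=echo -> take RIGHT -> echo
i=4: L=delta R=delta -> agree -> delta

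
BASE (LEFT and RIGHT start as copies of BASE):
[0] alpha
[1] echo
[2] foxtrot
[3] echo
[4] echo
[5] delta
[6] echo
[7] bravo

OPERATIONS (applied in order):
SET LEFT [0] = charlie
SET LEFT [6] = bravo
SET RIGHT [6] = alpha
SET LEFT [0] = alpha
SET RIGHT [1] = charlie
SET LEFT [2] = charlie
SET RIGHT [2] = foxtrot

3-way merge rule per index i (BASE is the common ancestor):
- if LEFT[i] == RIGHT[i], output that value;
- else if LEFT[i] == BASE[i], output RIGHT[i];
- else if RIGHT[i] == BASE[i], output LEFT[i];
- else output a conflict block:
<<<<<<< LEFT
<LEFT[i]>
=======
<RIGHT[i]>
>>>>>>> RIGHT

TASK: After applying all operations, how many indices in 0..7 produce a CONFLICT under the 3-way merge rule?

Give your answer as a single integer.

Final LEFT:  [alpha, echo, charlie, echo, echo, delta, bravo, bravo]
Final RIGHT: [alpha, charlie, foxtrot, echo, echo, delta, alpha, bravo]
i=0: L=alpha R=alpha -> agree -> alpha
i=1: L=echo=BASE, R=charlie -> take RIGHT -> charlie
i=2: L=charlie, R=foxtrot=BASE -> take LEFT -> charlie
i=3: L=echo R=echo -> agree -> echo
i=4: L=echo R=echo -> agree -> echo
i=5: L=delta R=delta -> agree -> delta
i=6: BASE=echo L=bravo R=alpha all differ -> CONFLICT
i=7: L=bravo R=bravo -> agree -> bravo
Conflict count: 1

Answer: 1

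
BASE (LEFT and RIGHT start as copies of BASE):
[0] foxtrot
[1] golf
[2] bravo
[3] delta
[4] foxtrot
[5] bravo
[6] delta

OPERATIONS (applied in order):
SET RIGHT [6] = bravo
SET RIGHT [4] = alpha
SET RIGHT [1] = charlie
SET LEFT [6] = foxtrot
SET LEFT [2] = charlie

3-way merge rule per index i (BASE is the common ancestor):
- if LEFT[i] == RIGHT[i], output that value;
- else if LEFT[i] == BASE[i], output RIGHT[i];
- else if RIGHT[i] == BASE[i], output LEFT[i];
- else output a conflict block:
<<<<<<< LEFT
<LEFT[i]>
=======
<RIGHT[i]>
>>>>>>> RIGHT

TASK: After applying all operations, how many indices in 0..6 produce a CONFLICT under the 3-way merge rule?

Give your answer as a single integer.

Final LEFT:  [foxtrot, golf, charlie, delta, foxtrot, bravo, foxtrot]
Final RIGHT: [foxtrot, charlie, bravo, delta, alpha, bravo, bravo]
i=0: L=foxtrot R=foxtrot -> agree -> foxtrot
i=1: L=golf=BASE, R=charlie -> take RIGHT -> charlie
i=2: L=charlie, R=bravo=BASE -> take LEFT -> charlie
i=3: L=delta R=delta -> agree -> delta
i=4: L=foxtrot=BASE, R=alpha -> take RIGHT -> alpha
i=5: L=bravo R=bravo -> agree -> bravo
i=6: BASE=delta L=foxtrot R=bravo all differ -> CONFLICT
Conflict count: 1

Answer: 1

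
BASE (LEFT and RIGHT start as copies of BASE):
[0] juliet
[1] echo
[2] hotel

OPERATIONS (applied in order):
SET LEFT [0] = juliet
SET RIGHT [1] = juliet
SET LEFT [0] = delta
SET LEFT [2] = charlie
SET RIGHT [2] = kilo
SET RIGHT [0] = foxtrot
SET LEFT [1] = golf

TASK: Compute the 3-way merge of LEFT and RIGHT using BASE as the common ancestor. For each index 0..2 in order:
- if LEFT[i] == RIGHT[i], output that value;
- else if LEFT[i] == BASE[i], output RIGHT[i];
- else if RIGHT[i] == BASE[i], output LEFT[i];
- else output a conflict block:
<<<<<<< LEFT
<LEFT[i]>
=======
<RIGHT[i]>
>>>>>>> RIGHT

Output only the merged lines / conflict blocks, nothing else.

Final LEFT:  [delta, golf, charlie]
Final RIGHT: [foxtrot, juliet, kilo]
i=0: BASE=juliet L=delta R=foxtrot all differ -> CONFLICT
i=1: BASE=echo L=golf R=juliet all differ -> CONFLICT
i=2: BASE=hotel L=charlie R=kilo all differ -> CONFLICT

Answer: <<<<<<< LEFT
delta
=======
foxtrot
>>>>>>> RIGHT
<<<<<<< LEFT
golf
=======
juliet
>>>>>>> RIGHT
<<<<<<< LEFT
charlie
=======
kilo
>>>>>>> RIGHT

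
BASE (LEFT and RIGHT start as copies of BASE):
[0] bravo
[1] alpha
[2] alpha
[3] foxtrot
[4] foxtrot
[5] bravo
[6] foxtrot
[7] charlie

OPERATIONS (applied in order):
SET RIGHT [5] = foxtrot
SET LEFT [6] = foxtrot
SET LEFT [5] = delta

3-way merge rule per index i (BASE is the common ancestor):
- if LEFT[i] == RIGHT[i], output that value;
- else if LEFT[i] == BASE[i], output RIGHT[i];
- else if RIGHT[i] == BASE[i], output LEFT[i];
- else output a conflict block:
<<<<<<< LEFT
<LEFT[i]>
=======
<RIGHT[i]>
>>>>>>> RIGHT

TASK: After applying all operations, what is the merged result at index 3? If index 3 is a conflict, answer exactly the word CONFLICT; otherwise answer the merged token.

Final LEFT:  [bravo, alpha, alpha, foxtrot, foxtrot, delta, foxtrot, charlie]
Final RIGHT: [bravo, alpha, alpha, foxtrot, foxtrot, foxtrot, foxtrot, charlie]
i=0: L=bravo R=bravo -> agree -> bravo
i=1: L=alpha R=alpha -> agree -> alpha
i=2: L=alpha R=alpha -> agree -> alpha
i=3: L=foxtrot R=foxtrot -> agree -> foxtrot
i=4: L=foxtrot R=foxtrot -> agree -> foxtrot
i=5: BASE=bravo L=delta R=foxtrot all differ -> CONFLICT
i=6: L=foxtrot R=foxtrot -> agree -> foxtrot
i=7: L=charlie R=charlie -> agree -> charlie
Index 3 -> foxtrot

Answer: foxtrot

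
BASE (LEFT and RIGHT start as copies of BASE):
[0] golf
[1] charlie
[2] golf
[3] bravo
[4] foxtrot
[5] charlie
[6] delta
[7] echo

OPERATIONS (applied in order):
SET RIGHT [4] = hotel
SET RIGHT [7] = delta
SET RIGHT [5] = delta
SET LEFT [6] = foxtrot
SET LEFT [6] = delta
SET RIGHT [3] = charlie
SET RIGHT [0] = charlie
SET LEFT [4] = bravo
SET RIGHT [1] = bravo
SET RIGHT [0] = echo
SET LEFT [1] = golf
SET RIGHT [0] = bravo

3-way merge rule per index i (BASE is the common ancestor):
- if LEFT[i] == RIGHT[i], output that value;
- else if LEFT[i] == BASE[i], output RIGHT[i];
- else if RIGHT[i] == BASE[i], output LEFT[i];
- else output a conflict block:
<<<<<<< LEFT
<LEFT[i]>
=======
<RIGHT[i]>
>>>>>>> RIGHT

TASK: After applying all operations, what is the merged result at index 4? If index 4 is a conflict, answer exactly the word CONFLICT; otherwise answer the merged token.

Final LEFT:  [golf, golf, golf, bravo, bravo, charlie, delta, echo]
Final RIGHT: [bravo, bravo, golf, charlie, hotel, delta, delta, delta]
i=0: L=golf=BASE, R=bravo -> take RIGHT -> bravo
i=1: BASE=charlie L=golf R=bravo all differ -> CONFLICT
i=2: L=golf R=golf -> agree -> golf
i=3: L=bravo=BASE, R=charlie -> take RIGHT -> charlie
i=4: BASE=foxtrot L=bravo R=hotel all differ -> CONFLICT
i=5: L=charlie=BASE, R=delta -> take RIGHT -> delta
i=6: L=delta R=delta -> agree -> delta
i=7: L=echo=BASE, R=delta -> take RIGHT -> delta
Index 4 -> CONFLICT

Answer: CONFLICT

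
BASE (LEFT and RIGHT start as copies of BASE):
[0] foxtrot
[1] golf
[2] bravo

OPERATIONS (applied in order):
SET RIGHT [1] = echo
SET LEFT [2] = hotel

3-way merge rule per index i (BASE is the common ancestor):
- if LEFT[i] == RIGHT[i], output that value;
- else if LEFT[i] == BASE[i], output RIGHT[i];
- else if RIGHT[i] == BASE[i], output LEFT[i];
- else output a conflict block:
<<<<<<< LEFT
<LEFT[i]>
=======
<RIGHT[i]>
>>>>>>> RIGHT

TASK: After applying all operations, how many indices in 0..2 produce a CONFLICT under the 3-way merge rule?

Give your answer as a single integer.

Answer: 0

Derivation:
Final LEFT:  [foxtrot, golf, hotel]
Final RIGHT: [foxtrot, echo, bravo]
i=0: L=foxtrot R=foxtrot -> agree -> foxtrot
i=1: L=golf=BASE, R=echo -> take RIGHT -> echo
i=2: L=hotel, R=bravo=BASE -> take LEFT -> hotel
Conflict count: 0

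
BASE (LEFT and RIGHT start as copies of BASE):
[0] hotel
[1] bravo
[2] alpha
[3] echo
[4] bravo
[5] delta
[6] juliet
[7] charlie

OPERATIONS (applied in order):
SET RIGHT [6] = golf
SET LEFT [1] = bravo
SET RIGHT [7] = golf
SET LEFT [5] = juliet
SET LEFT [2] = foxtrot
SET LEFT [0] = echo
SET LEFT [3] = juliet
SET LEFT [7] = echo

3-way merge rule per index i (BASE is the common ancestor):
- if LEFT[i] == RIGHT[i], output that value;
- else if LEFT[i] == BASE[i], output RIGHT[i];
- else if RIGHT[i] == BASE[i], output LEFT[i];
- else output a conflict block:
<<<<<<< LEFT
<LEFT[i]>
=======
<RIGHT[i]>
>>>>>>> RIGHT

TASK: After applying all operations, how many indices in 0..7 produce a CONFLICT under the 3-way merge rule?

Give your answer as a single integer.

Final LEFT:  [echo, bravo, foxtrot, juliet, bravo, juliet, juliet, echo]
Final RIGHT: [hotel, bravo, alpha, echo, bravo, delta, golf, golf]
i=0: L=echo, R=hotel=BASE -> take LEFT -> echo
i=1: L=bravo R=bravo -> agree -> bravo
i=2: L=foxtrot, R=alpha=BASE -> take LEFT -> foxtrot
i=3: L=juliet, R=echo=BASE -> take LEFT -> juliet
i=4: L=bravo R=bravo -> agree -> bravo
i=5: L=juliet, R=delta=BASE -> take LEFT -> juliet
i=6: L=juliet=BASE, R=golf -> take RIGHT -> golf
i=7: BASE=charlie L=echo R=golf all differ -> CONFLICT
Conflict count: 1

Answer: 1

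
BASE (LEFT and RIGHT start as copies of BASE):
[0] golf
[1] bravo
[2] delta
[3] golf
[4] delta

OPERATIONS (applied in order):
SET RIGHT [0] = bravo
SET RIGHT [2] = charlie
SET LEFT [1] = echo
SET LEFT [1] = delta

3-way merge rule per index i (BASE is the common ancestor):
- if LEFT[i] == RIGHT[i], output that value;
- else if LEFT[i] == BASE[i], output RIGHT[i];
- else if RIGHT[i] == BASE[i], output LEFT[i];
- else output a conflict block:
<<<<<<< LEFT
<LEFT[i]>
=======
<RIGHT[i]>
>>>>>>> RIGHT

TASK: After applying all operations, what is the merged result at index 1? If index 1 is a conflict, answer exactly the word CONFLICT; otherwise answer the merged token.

Answer: delta

Derivation:
Final LEFT:  [golf, delta, delta, golf, delta]
Final RIGHT: [bravo, bravo, charlie, golf, delta]
i=0: L=golf=BASE, R=bravo -> take RIGHT -> bravo
i=1: L=delta, R=bravo=BASE -> take LEFT -> delta
i=2: L=delta=BASE, R=charlie -> take RIGHT -> charlie
i=3: L=golf R=golf -> agree -> golf
i=4: L=delta R=delta -> agree -> delta
Index 1 -> delta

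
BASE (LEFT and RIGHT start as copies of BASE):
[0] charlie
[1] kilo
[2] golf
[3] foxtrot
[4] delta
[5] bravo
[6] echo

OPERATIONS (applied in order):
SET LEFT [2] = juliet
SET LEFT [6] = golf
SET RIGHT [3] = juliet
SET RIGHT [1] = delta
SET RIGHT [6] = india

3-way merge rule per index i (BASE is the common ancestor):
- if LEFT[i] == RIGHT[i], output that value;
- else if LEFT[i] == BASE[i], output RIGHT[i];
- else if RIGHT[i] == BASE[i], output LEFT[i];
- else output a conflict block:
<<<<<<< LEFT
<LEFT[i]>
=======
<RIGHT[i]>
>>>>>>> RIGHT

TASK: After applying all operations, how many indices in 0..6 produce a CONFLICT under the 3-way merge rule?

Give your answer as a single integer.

Final LEFT:  [charlie, kilo, juliet, foxtrot, delta, bravo, golf]
Final RIGHT: [charlie, delta, golf, juliet, delta, bravo, india]
i=0: L=charlie R=charlie -> agree -> charlie
i=1: L=kilo=BASE, R=delta -> take RIGHT -> delta
i=2: L=juliet, R=golf=BASE -> take LEFT -> juliet
i=3: L=foxtrot=BASE, R=juliet -> take RIGHT -> juliet
i=4: L=delta R=delta -> agree -> delta
i=5: L=bravo R=bravo -> agree -> bravo
i=6: BASE=echo L=golf R=india all differ -> CONFLICT
Conflict count: 1

Answer: 1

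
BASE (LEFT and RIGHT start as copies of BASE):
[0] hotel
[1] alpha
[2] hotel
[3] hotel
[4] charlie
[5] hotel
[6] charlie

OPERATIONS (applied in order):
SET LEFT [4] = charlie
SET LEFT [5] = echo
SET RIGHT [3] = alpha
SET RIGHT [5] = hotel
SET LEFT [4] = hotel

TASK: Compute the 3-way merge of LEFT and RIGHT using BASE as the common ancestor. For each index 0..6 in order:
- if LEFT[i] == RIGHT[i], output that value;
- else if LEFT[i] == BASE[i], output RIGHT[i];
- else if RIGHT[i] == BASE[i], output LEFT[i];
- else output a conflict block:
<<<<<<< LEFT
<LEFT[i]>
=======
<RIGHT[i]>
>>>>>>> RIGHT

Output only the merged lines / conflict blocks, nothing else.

Answer: hotel
alpha
hotel
alpha
hotel
echo
charlie

Derivation:
Final LEFT:  [hotel, alpha, hotel, hotel, hotel, echo, charlie]
Final RIGHT: [hotel, alpha, hotel, alpha, charlie, hotel, charlie]
i=0: L=hotel R=hotel -> agree -> hotel
i=1: L=alpha R=alpha -> agree -> alpha
i=2: L=hotel R=hotel -> agree -> hotel
i=3: L=hotel=BASE, R=alpha -> take RIGHT -> alpha
i=4: L=hotel, R=charlie=BASE -> take LEFT -> hotel
i=5: L=echo, R=hotel=BASE -> take LEFT -> echo
i=6: L=charlie R=charlie -> agree -> charlie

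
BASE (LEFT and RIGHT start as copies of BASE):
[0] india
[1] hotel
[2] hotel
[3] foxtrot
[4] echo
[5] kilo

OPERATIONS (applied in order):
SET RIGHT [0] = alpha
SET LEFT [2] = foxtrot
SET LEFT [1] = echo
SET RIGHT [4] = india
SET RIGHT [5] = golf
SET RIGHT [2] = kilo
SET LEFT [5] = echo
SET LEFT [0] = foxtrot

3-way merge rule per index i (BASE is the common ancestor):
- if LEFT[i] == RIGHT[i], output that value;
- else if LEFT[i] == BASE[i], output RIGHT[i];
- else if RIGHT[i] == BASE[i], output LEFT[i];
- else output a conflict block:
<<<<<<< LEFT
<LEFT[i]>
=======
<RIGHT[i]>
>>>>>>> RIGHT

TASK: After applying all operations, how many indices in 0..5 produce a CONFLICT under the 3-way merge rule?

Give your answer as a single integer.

Final LEFT:  [foxtrot, echo, foxtrot, foxtrot, echo, echo]
Final RIGHT: [alpha, hotel, kilo, foxtrot, india, golf]
i=0: BASE=india L=foxtrot R=alpha all differ -> CONFLICT
i=1: L=echo, R=hotel=BASE -> take LEFT -> echo
i=2: BASE=hotel L=foxtrot R=kilo all differ -> CONFLICT
i=3: L=foxtrot R=foxtrot -> agree -> foxtrot
i=4: L=echo=BASE, R=india -> take RIGHT -> india
i=5: BASE=kilo L=echo R=golf all differ -> CONFLICT
Conflict count: 3

Answer: 3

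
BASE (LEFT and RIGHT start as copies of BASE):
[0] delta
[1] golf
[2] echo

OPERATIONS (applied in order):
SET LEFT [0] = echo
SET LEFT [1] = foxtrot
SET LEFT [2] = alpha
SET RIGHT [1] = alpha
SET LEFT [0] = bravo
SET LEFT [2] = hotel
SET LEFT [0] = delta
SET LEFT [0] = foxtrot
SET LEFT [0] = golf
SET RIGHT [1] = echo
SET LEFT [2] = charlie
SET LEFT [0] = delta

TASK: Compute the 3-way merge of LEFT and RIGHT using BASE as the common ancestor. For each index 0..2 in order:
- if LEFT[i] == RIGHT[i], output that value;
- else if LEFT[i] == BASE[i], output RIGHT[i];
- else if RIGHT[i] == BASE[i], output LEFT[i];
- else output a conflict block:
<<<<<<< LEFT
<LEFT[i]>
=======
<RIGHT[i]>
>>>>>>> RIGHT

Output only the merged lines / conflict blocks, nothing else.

Final LEFT:  [delta, foxtrot, charlie]
Final RIGHT: [delta, echo, echo]
i=0: L=delta R=delta -> agree -> delta
i=1: BASE=golf L=foxtrot R=echo all differ -> CONFLICT
i=2: L=charlie, R=echo=BASE -> take LEFT -> charlie

Answer: delta
<<<<<<< LEFT
foxtrot
=======
echo
>>>>>>> RIGHT
charlie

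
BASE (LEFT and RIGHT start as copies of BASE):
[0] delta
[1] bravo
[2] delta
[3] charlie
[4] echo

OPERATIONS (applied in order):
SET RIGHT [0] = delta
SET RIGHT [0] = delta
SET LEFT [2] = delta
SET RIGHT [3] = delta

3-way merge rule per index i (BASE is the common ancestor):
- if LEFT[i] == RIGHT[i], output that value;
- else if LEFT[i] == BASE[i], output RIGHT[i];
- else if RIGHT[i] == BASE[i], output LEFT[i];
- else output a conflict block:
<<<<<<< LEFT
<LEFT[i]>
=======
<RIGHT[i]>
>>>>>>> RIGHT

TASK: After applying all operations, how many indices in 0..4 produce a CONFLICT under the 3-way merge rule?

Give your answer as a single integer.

Final LEFT:  [delta, bravo, delta, charlie, echo]
Final RIGHT: [delta, bravo, delta, delta, echo]
i=0: L=delta R=delta -> agree -> delta
i=1: L=bravo R=bravo -> agree -> bravo
i=2: L=delta R=delta -> agree -> delta
i=3: L=charlie=BASE, R=delta -> take RIGHT -> delta
i=4: L=echo R=echo -> agree -> echo
Conflict count: 0

Answer: 0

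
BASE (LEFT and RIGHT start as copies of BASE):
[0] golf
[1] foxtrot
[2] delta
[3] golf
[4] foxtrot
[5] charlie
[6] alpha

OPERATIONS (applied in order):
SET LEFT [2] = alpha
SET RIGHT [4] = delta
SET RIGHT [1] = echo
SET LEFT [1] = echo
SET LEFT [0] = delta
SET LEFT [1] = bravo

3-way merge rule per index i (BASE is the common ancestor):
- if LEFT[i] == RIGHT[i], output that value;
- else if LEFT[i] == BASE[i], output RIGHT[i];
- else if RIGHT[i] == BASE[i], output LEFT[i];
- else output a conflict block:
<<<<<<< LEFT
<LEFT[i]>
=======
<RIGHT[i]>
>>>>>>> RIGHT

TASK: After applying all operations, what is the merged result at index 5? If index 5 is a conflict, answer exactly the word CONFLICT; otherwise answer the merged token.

Final LEFT:  [delta, bravo, alpha, golf, foxtrot, charlie, alpha]
Final RIGHT: [golf, echo, delta, golf, delta, charlie, alpha]
i=0: L=delta, R=golf=BASE -> take LEFT -> delta
i=1: BASE=foxtrot L=bravo R=echo all differ -> CONFLICT
i=2: L=alpha, R=delta=BASE -> take LEFT -> alpha
i=3: L=golf R=golf -> agree -> golf
i=4: L=foxtrot=BASE, R=delta -> take RIGHT -> delta
i=5: L=charlie R=charlie -> agree -> charlie
i=6: L=alpha R=alpha -> agree -> alpha
Index 5 -> charlie

Answer: charlie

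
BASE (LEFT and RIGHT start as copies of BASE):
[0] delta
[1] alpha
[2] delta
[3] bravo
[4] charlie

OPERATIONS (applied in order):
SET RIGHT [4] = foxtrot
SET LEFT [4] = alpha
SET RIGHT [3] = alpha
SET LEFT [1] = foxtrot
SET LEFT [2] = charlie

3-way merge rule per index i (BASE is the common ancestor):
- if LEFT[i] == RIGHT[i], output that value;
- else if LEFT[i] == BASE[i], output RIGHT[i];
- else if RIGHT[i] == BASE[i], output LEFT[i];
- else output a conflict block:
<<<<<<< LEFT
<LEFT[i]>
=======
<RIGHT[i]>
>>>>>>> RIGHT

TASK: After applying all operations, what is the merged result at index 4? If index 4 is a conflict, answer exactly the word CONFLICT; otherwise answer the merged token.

Answer: CONFLICT

Derivation:
Final LEFT:  [delta, foxtrot, charlie, bravo, alpha]
Final RIGHT: [delta, alpha, delta, alpha, foxtrot]
i=0: L=delta R=delta -> agree -> delta
i=1: L=foxtrot, R=alpha=BASE -> take LEFT -> foxtrot
i=2: L=charlie, R=delta=BASE -> take LEFT -> charlie
i=3: L=bravo=BASE, R=alpha -> take RIGHT -> alpha
i=4: BASE=charlie L=alpha R=foxtrot all differ -> CONFLICT
Index 4 -> CONFLICT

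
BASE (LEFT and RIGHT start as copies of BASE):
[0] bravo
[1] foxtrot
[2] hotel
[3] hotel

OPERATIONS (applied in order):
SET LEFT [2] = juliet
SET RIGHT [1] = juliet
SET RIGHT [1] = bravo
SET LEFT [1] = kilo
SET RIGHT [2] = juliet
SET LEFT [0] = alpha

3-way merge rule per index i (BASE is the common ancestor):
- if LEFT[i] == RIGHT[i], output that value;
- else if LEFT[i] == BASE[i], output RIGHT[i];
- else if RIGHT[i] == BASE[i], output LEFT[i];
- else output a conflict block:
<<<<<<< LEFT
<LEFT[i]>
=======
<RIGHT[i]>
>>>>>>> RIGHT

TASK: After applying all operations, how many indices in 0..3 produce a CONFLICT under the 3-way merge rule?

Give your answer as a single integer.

Final LEFT:  [alpha, kilo, juliet, hotel]
Final RIGHT: [bravo, bravo, juliet, hotel]
i=0: L=alpha, R=bravo=BASE -> take LEFT -> alpha
i=1: BASE=foxtrot L=kilo R=bravo all differ -> CONFLICT
i=2: L=juliet R=juliet -> agree -> juliet
i=3: L=hotel R=hotel -> agree -> hotel
Conflict count: 1

Answer: 1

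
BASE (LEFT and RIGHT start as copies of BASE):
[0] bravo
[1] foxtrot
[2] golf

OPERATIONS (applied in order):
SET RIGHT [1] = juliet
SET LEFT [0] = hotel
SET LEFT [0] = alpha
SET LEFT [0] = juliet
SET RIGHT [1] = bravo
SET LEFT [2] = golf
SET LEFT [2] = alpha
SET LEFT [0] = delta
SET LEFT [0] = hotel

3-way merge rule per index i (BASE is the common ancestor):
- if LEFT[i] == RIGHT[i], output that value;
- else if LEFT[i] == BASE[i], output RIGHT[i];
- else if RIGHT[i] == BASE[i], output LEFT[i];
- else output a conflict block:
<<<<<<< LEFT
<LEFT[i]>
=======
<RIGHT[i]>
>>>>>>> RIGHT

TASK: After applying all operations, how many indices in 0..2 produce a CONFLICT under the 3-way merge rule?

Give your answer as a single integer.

Answer: 0

Derivation:
Final LEFT:  [hotel, foxtrot, alpha]
Final RIGHT: [bravo, bravo, golf]
i=0: L=hotel, R=bravo=BASE -> take LEFT -> hotel
i=1: L=foxtrot=BASE, R=bravo -> take RIGHT -> bravo
i=2: L=alpha, R=golf=BASE -> take LEFT -> alpha
Conflict count: 0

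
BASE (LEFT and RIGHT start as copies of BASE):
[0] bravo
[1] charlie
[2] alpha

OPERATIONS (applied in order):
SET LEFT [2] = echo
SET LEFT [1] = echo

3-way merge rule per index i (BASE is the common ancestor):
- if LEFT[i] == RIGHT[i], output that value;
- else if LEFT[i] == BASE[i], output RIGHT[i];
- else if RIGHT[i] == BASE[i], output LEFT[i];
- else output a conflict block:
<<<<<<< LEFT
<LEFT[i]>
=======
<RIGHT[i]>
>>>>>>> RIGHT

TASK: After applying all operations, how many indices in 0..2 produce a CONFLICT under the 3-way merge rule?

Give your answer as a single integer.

Answer: 0

Derivation:
Final LEFT:  [bravo, echo, echo]
Final RIGHT: [bravo, charlie, alpha]
i=0: L=bravo R=bravo -> agree -> bravo
i=1: L=echo, R=charlie=BASE -> take LEFT -> echo
i=2: L=echo, R=alpha=BASE -> take LEFT -> echo
Conflict count: 0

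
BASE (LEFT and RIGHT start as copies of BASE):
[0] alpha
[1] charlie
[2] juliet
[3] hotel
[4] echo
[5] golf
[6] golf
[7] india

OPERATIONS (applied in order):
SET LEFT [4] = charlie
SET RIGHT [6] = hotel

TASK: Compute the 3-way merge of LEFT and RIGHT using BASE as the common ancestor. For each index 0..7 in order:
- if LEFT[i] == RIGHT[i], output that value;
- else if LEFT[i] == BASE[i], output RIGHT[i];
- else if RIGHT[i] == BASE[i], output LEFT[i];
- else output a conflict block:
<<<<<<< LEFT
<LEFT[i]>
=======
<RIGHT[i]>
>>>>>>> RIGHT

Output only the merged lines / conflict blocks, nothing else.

Answer: alpha
charlie
juliet
hotel
charlie
golf
hotel
india

Derivation:
Final LEFT:  [alpha, charlie, juliet, hotel, charlie, golf, golf, india]
Final RIGHT: [alpha, charlie, juliet, hotel, echo, golf, hotel, india]
i=0: L=alpha R=alpha -> agree -> alpha
i=1: L=charlie R=charlie -> agree -> charlie
i=2: L=juliet R=juliet -> agree -> juliet
i=3: L=hotel R=hotel -> agree -> hotel
i=4: L=charlie, R=echo=BASE -> take LEFT -> charlie
i=5: L=golf R=golf -> agree -> golf
i=6: L=golf=BASE, R=hotel -> take RIGHT -> hotel
i=7: L=india R=india -> agree -> india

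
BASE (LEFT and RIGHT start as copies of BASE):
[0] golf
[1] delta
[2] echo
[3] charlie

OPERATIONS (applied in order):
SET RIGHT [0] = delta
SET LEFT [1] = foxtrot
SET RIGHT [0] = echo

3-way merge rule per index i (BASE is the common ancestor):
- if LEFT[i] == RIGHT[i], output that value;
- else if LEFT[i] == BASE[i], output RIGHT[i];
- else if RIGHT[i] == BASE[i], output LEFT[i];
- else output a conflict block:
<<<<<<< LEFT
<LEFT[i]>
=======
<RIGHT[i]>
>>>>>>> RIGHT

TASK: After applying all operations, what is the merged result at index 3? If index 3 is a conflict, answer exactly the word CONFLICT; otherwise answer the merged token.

Answer: charlie

Derivation:
Final LEFT:  [golf, foxtrot, echo, charlie]
Final RIGHT: [echo, delta, echo, charlie]
i=0: L=golf=BASE, R=echo -> take RIGHT -> echo
i=1: L=foxtrot, R=delta=BASE -> take LEFT -> foxtrot
i=2: L=echo R=echo -> agree -> echo
i=3: L=charlie R=charlie -> agree -> charlie
Index 3 -> charlie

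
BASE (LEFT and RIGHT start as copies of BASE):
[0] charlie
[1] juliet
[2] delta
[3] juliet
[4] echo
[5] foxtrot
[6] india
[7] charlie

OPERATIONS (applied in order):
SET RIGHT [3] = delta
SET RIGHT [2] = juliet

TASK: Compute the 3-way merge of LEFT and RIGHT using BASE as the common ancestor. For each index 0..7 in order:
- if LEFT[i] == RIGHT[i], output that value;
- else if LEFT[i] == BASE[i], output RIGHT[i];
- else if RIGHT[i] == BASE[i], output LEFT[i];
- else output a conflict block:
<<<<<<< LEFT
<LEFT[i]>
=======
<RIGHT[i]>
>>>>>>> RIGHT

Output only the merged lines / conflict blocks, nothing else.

Answer: charlie
juliet
juliet
delta
echo
foxtrot
india
charlie

Derivation:
Final LEFT:  [charlie, juliet, delta, juliet, echo, foxtrot, india, charlie]
Final RIGHT: [charlie, juliet, juliet, delta, echo, foxtrot, india, charlie]
i=0: L=charlie R=charlie -> agree -> charlie
i=1: L=juliet R=juliet -> agree -> juliet
i=2: L=delta=BASE, R=juliet -> take RIGHT -> juliet
i=3: L=juliet=BASE, R=delta -> take RIGHT -> delta
i=4: L=echo R=echo -> agree -> echo
i=5: L=foxtrot R=foxtrot -> agree -> foxtrot
i=6: L=india R=india -> agree -> india
i=7: L=charlie R=charlie -> agree -> charlie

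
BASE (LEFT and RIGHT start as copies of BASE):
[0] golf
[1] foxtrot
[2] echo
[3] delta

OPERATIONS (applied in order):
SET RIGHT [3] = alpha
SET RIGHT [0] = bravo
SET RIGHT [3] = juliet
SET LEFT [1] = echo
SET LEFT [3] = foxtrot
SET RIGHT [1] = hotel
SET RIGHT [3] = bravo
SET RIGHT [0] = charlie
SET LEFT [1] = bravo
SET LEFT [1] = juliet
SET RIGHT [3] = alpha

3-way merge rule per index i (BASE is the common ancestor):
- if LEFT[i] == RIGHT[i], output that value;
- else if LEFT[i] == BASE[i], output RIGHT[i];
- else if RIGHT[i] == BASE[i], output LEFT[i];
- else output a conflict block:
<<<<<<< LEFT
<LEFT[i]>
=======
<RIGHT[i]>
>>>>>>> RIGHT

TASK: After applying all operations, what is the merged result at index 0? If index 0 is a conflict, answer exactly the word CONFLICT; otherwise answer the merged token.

Final LEFT:  [golf, juliet, echo, foxtrot]
Final RIGHT: [charlie, hotel, echo, alpha]
i=0: L=golf=BASE, R=charlie -> take RIGHT -> charlie
i=1: BASE=foxtrot L=juliet R=hotel all differ -> CONFLICT
i=2: L=echo R=echo -> agree -> echo
i=3: BASE=delta L=foxtrot R=alpha all differ -> CONFLICT
Index 0 -> charlie

Answer: charlie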